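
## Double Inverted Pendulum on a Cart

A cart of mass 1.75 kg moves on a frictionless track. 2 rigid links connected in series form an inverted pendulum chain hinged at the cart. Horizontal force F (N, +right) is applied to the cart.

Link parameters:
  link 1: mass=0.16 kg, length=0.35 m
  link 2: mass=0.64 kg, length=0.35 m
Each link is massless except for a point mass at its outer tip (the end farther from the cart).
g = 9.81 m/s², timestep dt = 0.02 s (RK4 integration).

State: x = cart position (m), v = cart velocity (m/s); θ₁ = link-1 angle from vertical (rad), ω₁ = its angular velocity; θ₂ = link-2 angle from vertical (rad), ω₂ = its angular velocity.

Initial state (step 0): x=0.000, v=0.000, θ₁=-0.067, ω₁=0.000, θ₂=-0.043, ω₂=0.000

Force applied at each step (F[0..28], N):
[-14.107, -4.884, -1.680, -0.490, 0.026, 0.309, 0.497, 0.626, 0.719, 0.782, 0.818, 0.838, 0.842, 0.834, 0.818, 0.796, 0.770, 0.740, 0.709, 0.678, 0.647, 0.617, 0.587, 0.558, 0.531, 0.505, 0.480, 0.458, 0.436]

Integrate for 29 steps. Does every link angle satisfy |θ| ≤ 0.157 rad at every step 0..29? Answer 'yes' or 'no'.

apply F[0]=-14.107 → step 1: x=-0.002, v=-0.155, θ₁=-0.064, ω₁=0.351, θ₂=-0.042, ω₂=0.068
apply F[1]=-4.884 → step 2: x=-0.005, v=-0.205, θ₁=-0.056, ω₁=0.420, θ₂=-0.040, ω₂=0.119
apply F[2]=-1.680 → step 3: x=-0.009, v=-0.220, θ₁=-0.048, ω₁=0.405, θ₂=-0.038, ω₂=0.155
apply F[3]=-0.490 → step 4: x=-0.014, v=-0.222, θ₁=-0.040, ω₁=0.368, θ₂=-0.034, ω₂=0.176
apply F[4]=+0.026 → step 5: x=-0.018, v=-0.218, θ₁=-0.033, ω₁=0.329, θ₂=-0.031, ω₂=0.187
apply F[5]=+0.309 → step 6: x=-0.023, v=-0.212, θ₁=-0.027, ω₁=0.292, θ₂=-0.027, ω₂=0.190
apply F[6]=+0.497 → step 7: x=-0.027, v=-0.204, θ₁=-0.021, ω₁=0.259, θ₂=-0.023, ω₂=0.187
apply F[7]=+0.626 → step 8: x=-0.031, v=-0.195, θ₁=-0.016, ω₁=0.228, θ₂=-0.019, ω₂=0.180
apply F[8]=+0.719 → step 9: x=-0.034, v=-0.186, θ₁=-0.012, ω₁=0.201, θ₂=-0.016, ω₂=0.170
apply F[9]=+0.782 → step 10: x=-0.038, v=-0.176, θ₁=-0.008, ω₁=0.176, θ₂=-0.013, ω₂=0.159
apply F[10]=+0.818 → step 11: x=-0.042, v=-0.166, θ₁=-0.005, ω₁=0.154, θ₂=-0.010, ω₂=0.147
apply F[11]=+0.838 → step 12: x=-0.045, v=-0.156, θ₁=-0.002, ω₁=0.134, θ₂=-0.007, ω₂=0.134
apply F[12]=+0.842 → step 13: x=-0.048, v=-0.146, θ₁=0.000, ω₁=0.115, θ₂=-0.004, ω₂=0.121
apply F[13]=+0.834 → step 14: x=-0.051, v=-0.137, θ₁=0.002, ω₁=0.099, θ₂=-0.002, ω₂=0.109
apply F[14]=+0.818 → step 15: x=-0.053, v=-0.128, θ₁=0.004, ω₁=0.085, θ₂=0.000, ω₂=0.097
apply F[15]=+0.796 → step 16: x=-0.056, v=-0.119, θ₁=0.006, ω₁=0.072, θ₂=0.002, ω₂=0.085
apply F[16]=+0.770 → step 17: x=-0.058, v=-0.111, θ₁=0.007, ω₁=0.061, θ₂=0.004, ω₂=0.075
apply F[17]=+0.740 → step 18: x=-0.060, v=-0.103, θ₁=0.008, ω₁=0.051, θ₂=0.005, ω₂=0.065
apply F[18]=+0.709 → step 19: x=-0.062, v=-0.096, θ₁=0.009, ω₁=0.042, θ₂=0.006, ω₂=0.056
apply F[19]=+0.678 → step 20: x=-0.064, v=-0.089, θ₁=0.010, ω₁=0.034, θ₂=0.007, ω₂=0.048
apply F[20]=+0.647 → step 21: x=-0.066, v=-0.083, θ₁=0.011, ω₁=0.027, θ₂=0.008, ω₂=0.040
apply F[21]=+0.617 → step 22: x=-0.067, v=-0.077, θ₁=0.011, ω₁=0.021, θ₂=0.009, ω₂=0.034
apply F[22]=+0.587 → step 23: x=-0.069, v=-0.071, θ₁=0.011, ω₁=0.016, θ₂=0.009, ω₂=0.028
apply F[23]=+0.558 → step 24: x=-0.070, v=-0.066, θ₁=0.012, ω₁=0.012, θ₂=0.010, ω₂=0.022
apply F[24]=+0.531 → step 25: x=-0.071, v=-0.061, θ₁=0.012, ω₁=0.008, θ₂=0.010, ω₂=0.018
apply F[25]=+0.505 → step 26: x=-0.073, v=-0.056, θ₁=0.012, ω₁=0.004, θ₂=0.011, ω₂=0.013
apply F[26]=+0.480 → step 27: x=-0.074, v=-0.051, θ₁=0.012, ω₁=0.001, θ₂=0.011, ω₂=0.010
apply F[27]=+0.458 → step 28: x=-0.075, v=-0.047, θ₁=0.012, ω₁=-0.001, θ₂=0.011, ω₂=0.006
apply F[28]=+0.436 → step 29: x=-0.076, v=-0.043, θ₁=0.012, ω₁=-0.003, θ₂=0.011, ω₂=0.003
Max |angle| over trajectory = 0.067 rad; bound = 0.157 → within bound.

Answer: yes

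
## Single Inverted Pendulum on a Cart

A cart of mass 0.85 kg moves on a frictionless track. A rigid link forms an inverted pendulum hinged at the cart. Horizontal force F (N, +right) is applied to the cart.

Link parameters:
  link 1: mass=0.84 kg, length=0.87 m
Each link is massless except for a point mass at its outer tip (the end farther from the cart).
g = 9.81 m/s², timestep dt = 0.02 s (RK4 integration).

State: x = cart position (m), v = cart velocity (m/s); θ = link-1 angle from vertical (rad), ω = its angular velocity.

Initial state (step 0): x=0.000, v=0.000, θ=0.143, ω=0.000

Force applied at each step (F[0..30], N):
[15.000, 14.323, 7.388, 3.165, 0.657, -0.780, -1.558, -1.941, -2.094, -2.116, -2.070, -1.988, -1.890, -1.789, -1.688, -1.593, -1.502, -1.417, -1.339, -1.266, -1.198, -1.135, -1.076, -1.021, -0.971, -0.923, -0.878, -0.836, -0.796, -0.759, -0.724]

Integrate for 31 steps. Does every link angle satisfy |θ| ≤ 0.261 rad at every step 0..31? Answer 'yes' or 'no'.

Answer: yes

Derivation:
apply F[0]=+15.000 → step 1: x=0.003, v=0.320, θ=0.140, ω=-0.332
apply F[1]=+14.323 → step 2: x=0.013, v=0.626, θ=0.130, ω=-0.650
apply F[2]=+7.388 → step 3: x=0.027, v=0.775, θ=0.115, ω=-0.792
apply F[3]=+3.165 → step 4: x=0.043, v=0.829, θ=0.099, ω=-0.830
apply F[4]=+0.657 → step 5: x=0.059, v=0.828, θ=0.083, ω=-0.809
apply F[5]=-0.780 → step 6: x=0.075, v=0.796, θ=0.067, ω=-0.755
apply F[6]=-1.558 → step 7: x=0.091, v=0.749, θ=0.053, ω=-0.687
apply F[7]=-1.941 → step 8: x=0.105, v=0.695, θ=0.040, ω=-0.615
apply F[8]=-2.094 → step 9: x=0.119, v=0.639, θ=0.028, ω=-0.543
apply F[9]=-2.116 → step 10: x=0.131, v=0.585, θ=0.018, ω=-0.476
apply F[10]=-2.070 → step 11: x=0.142, v=0.534, θ=0.009, ω=-0.414
apply F[11]=-1.988 → step 12: x=0.152, v=0.486, θ=0.001, ω=-0.358
apply F[12]=-1.890 → step 13: x=0.162, v=0.442, θ=-0.005, ω=-0.308
apply F[13]=-1.789 → step 14: x=0.170, v=0.401, θ=-0.011, ω=-0.263
apply F[14]=-1.688 → step 15: x=0.178, v=0.364, θ=-0.016, ω=-0.223
apply F[15]=-1.593 → step 16: x=0.185, v=0.330, θ=-0.020, ω=-0.188
apply F[16]=-1.502 → step 17: x=0.191, v=0.299, θ=-0.023, ω=-0.157
apply F[17]=-1.417 → step 18: x=0.197, v=0.270, θ=-0.026, ω=-0.130
apply F[18]=-1.339 → step 19: x=0.202, v=0.244, θ=-0.029, ω=-0.106
apply F[19]=-1.266 → step 20: x=0.206, v=0.220, θ=-0.030, ω=-0.085
apply F[20]=-1.198 → step 21: x=0.211, v=0.198, θ=-0.032, ω=-0.067
apply F[21]=-1.135 → step 22: x=0.214, v=0.178, θ=-0.033, ω=-0.051
apply F[22]=-1.076 → step 23: x=0.218, v=0.159, θ=-0.034, ω=-0.037
apply F[23]=-1.021 → step 24: x=0.221, v=0.142, θ=-0.035, ω=-0.024
apply F[24]=-0.971 → step 25: x=0.223, v=0.125, θ=-0.035, ω=-0.014
apply F[25]=-0.923 → step 26: x=0.226, v=0.111, θ=-0.035, ω=-0.005
apply F[26]=-0.878 → step 27: x=0.228, v=0.097, θ=-0.035, ω=0.003
apply F[27]=-0.836 → step 28: x=0.230, v=0.084, θ=-0.035, ω=0.010
apply F[28]=-0.796 → step 29: x=0.231, v=0.072, θ=-0.035, ω=0.016
apply F[29]=-0.759 → step 30: x=0.232, v=0.061, θ=-0.034, ω=0.021
apply F[30]=-0.724 → step 31: x=0.234, v=0.050, θ=-0.034, ω=0.025
Max |angle| over trajectory = 0.143 rad; bound = 0.261 → within bound.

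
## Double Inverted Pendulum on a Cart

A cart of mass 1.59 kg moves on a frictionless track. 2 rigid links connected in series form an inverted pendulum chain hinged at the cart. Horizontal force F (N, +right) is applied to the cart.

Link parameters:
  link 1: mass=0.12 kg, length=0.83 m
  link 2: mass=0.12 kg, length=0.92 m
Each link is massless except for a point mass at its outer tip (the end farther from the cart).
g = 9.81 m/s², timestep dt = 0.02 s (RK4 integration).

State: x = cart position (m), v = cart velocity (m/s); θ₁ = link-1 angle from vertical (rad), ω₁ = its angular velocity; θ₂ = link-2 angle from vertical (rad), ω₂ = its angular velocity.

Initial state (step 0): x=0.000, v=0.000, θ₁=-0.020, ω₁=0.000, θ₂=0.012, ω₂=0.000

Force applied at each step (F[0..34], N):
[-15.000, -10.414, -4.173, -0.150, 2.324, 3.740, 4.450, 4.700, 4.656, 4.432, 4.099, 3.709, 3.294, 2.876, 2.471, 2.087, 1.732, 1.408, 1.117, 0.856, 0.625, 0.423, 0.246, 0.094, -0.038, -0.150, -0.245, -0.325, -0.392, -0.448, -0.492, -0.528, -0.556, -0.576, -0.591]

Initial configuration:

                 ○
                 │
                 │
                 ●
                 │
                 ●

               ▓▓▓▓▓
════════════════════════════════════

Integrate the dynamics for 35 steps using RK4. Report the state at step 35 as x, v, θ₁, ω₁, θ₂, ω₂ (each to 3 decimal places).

Answer: x=0.037, v=0.176, θ₁=-0.007, ω₁=-0.059, θ₂=-0.001, ω₂=-0.047

Derivation:
apply F[0]=-15.000 → step 1: x=-0.002, v=-0.188, θ₁=-0.018, ω₁=0.215, θ₂=0.012, ω₂=0.014
apply F[1]=-10.414 → step 2: x=-0.007, v=-0.319, θ₁=-0.012, ω₁=0.362, θ₂=0.013, ω₂=0.025
apply F[2]=-4.173 → step 3: x=-0.014, v=-0.371, θ₁=-0.004, ω₁=0.418, θ₂=0.013, ω₂=0.034
apply F[3]=-0.150 → step 4: x=-0.021, v=-0.373, θ₁=0.004, ω₁=0.417, θ₂=0.014, ω₂=0.040
apply F[4]=+2.324 → step 5: x=-0.028, v=-0.344, θ₁=0.012, ω₁=0.382, θ₂=0.015, ω₂=0.043
apply F[5]=+3.740 → step 6: x=-0.035, v=-0.297, θ₁=0.019, ω₁=0.330, θ₂=0.016, ω₂=0.042
apply F[6]=+4.450 → step 7: x=-0.040, v=-0.242, θ₁=0.025, ω₁=0.270, θ₂=0.016, ω₂=0.040
apply F[7]=+4.700 → step 8: x=-0.044, v=-0.184, θ₁=0.030, ω₁=0.209, θ₂=0.017, ω₂=0.035
apply F[8]=+4.656 → step 9: x=-0.048, v=-0.126, θ₁=0.033, ω₁=0.150, θ₂=0.018, ω₂=0.029
apply F[9]=+4.432 → step 10: x=-0.050, v=-0.071, θ₁=0.036, ω₁=0.097, θ₂=0.018, ω₂=0.022
apply F[10]=+4.099 → step 11: x=-0.050, v=-0.021, θ₁=0.037, ω₁=0.049, θ₂=0.019, ω₂=0.014
apply F[11]=+3.709 → step 12: x=-0.050, v=0.025, θ₁=0.038, ω₁=0.008, θ₂=0.019, ω₂=0.006
apply F[12]=+3.294 → step 13: x=-0.050, v=0.065, θ₁=0.038, ω₁=-0.027, θ₂=0.019, ω₂=-0.003
apply F[13]=+2.876 → step 14: x=-0.048, v=0.100, θ₁=0.037, ω₁=-0.056, θ₂=0.019, ω₂=-0.010
apply F[14]=+2.471 → step 15: x=-0.046, v=0.130, θ₁=0.036, ω₁=-0.079, θ₂=0.018, ω₂=-0.018
apply F[15]=+2.087 → step 16: x=-0.043, v=0.155, θ₁=0.034, ω₁=-0.098, θ₂=0.018, ω₂=-0.025
apply F[16]=+1.732 → step 17: x=-0.039, v=0.176, θ₁=0.032, ω₁=-0.111, θ₂=0.017, ω₂=-0.032
apply F[17]=+1.408 → step 18: x=-0.036, v=0.193, θ₁=0.029, ω₁=-0.121, θ₂=0.017, ω₂=-0.037
apply F[18]=+1.117 → step 19: x=-0.032, v=0.206, θ₁=0.027, ω₁=-0.128, θ₂=0.016, ω₂=-0.042
apply F[19]=+0.856 → step 20: x=-0.028, v=0.216, θ₁=0.024, ω₁=-0.131, θ₂=0.015, ω₂=-0.047
apply F[20]=+0.625 → step 21: x=-0.023, v=0.223, θ₁=0.022, ω₁=-0.133, θ₂=0.014, ω₂=-0.050
apply F[21]=+0.423 → step 22: x=-0.019, v=0.228, θ₁=0.019, ω₁=-0.132, θ₂=0.013, ω₂=-0.053
apply F[22]=+0.246 → step 23: x=-0.014, v=0.231, θ₁=0.016, ω₁=-0.129, θ₂=0.012, ω₂=-0.055
apply F[23]=+0.094 → step 24: x=-0.009, v=0.231, θ₁=0.014, ω₁=-0.126, θ₂=0.011, ω₂=-0.057
apply F[24]=-0.038 → step 25: x=-0.005, v=0.231, θ₁=0.011, ω₁=-0.121, θ₂=0.010, ω₂=-0.058
apply F[25]=-0.150 → step 26: x=-0.000, v=0.228, θ₁=0.009, ω₁=-0.116, θ₂=0.009, ω₂=-0.059
apply F[26]=-0.245 → step 27: x=0.004, v=0.225, θ₁=0.007, ω₁=-0.110, θ₂=0.007, ω₂=-0.058
apply F[27]=-0.325 → step 28: x=0.009, v=0.221, θ₁=0.005, ω₁=-0.104, θ₂=0.006, ω₂=-0.058
apply F[28]=-0.392 → step 29: x=0.013, v=0.216, θ₁=0.003, ω₁=-0.097, θ₂=0.005, ω₂=-0.057
apply F[29]=-0.448 → step 30: x=0.017, v=0.210, θ₁=0.001, ω₁=-0.091, θ₂=0.004, ω₂=-0.056
apply F[30]=-0.492 → step 31: x=0.022, v=0.204, θ₁=-0.001, ω₁=-0.084, θ₂=0.003, ω₂=-0.055
apply F[31]=-0.528 → step 32: x=0.026, v=0.197, θ₁=-0.003, ω₁=-0.078, θ₂=0.002, ω₂=-0.053
apply F[32]=-0.556 → step 33: x=0.029, v=0.190, θ₁=-0.004, ω₁=-0.071, θ₂=0.001, ω₂=-0.051
apply F[33]=-0.576 → step 34: x=0.033, v=0.183, θ₁=-0.005, ω₁=-0.065, θ₂=-0.000, ω₂=-0.049
apply F[34]=-0.591 → step 35: x=0.037, v=0.176, θ₁=-0.007, ω₁=-0.059, θ₂=-0.001, ω₂=-0.047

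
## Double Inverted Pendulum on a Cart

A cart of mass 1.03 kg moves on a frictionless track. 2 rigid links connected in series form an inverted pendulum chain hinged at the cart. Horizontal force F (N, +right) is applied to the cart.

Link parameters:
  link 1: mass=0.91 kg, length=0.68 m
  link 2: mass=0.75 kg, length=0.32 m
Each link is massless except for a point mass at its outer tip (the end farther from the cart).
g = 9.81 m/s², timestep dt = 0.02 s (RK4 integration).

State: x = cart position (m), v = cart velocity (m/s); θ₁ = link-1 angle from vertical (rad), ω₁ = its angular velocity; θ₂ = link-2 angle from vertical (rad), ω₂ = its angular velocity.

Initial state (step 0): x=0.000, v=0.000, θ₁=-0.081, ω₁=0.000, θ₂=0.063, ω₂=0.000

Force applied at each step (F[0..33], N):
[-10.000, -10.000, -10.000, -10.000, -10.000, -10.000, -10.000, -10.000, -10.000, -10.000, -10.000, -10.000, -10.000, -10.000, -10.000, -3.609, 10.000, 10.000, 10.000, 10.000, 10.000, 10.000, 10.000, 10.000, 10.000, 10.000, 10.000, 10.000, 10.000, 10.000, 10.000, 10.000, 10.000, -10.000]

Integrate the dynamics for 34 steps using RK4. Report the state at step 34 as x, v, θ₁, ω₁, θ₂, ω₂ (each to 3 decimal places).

apply F[0]=-10.000 → step 1: x=-0.002, v=-0.168, θ₁=-0.079, ω₁=0.187, θ₂=0.065, ω₂=0.168
apply F[1]=-10.000 → step 2: x=-0.007, v=-0.337, θ₁=-0.073, ω₁=0.378, θ₂=0.070, ω₂=0.334
apply F[2]=-10.000 → step 3: x=-0.015, v=-0.508, θ₁=-0.064, ω₁=0.576, θ₂=0.078, ω₂=0.497
apply F[3]=-10.000 → step 4: x=-0.027, v=-0.685, θ₁=-0.050, ω₁=0.785, θ₂=0.090, ω₂=0.653
apply F[4]=-10.000 → step 5: x=-0.043, v=-0.866, θ₁=-0.032, ω₁=1.009, θ₂=0.104, ω₂=0.801
apply F[5]=-10.000 → step 6: x=-0.062, v=-1.054, θ₁=-0.010, ω₁=1.251, θ₂=0.122, ω₂=0.937
apply F[6]=-10.000 → step 7: x=-0.085, v=-1.249, θ₁=0.018, ω₁=1.514, θ₂=0.141, ω₂=1.057
apply F[7]=-10.000 → step 8: x=-0.112, v=-1.451, θ₁=0.051, ω₁=1.800, θ₂=0.164, ω₂=1.156
apply F[8]=-10.000 → step 9: x=-0.143, v=-1.659, θ₁=0.090, ω₁=2.111, θ₂=0.188, ω₂=1.230
apply F[9]=-10.000 → step 10: x=-0.178, v=-1.870, θ₁=0.135, ω₁=2.442, θ₂=0.213, ω₂=1.278
apply F[10]=-10.000 → step 11: x=-0.218, v=-2.080, θ₁=0.188, ω₁=2.788, θ₂=0.239, ω₂=1.302
apply F[11]=-10.000 → step 12: x=-0.261, v=-2.282, θ₁=0.247, ω₁=3.140, θ₂=0.265, ω₂=1.307
apply F[12]=-10.000 → step 13: x=-0.309, v=-2.469, θ₁=0.313, ω₁=3.482, θ₂=0.291, ω₂=1.308
apply F[13]=-10.000 → step 14: x=-0.360, v=-2.631, θ₁=0.386, ω₁=3.802, θ₂=0.317, ω₂=1.323
apply F[14]=-10.000 → step 15: x=-0.414, v=-2.764, θ₁=0.465, ω₁=4.087, θ₂=0.344, ω₂=1.374
apply F[15]=-3.609 → step 16: x=-0.469, v=-2.776, θ₁=0.548, ω₁=4.229, θ₂=0.372, ω₂=1.437
apply F[16]=+10.000 → step 17: x=-0.523, v=-2.597, θ₁=0.632, ω₁=4.172, θ₂=0.401, ω₂=1.417
apply F[17]=+10.000 → step 18: x=-0.573, v=-2.422, θ₁=0.715, ω₁=4.156, θ₂=0.429, ω₂=1.388
apply F[18]=+10.000 → step 19: x=-0.620, v=-2.249, θ₁=0.799, ω₁=4.174, θ₂=0.456, ω₂=1.355
apply F[19]=+10.000 → step 20: x=-0.663, v=-2.074, θ₁=0.883, ω₁=4.220, θ₂=0.483, ω₂=1.322
apply F[20]=+10.000 → step 21: x=-0.703, v=-1.893, θ₁=0.968, ω₁=4.292, θ₂=0.509, ω₂=1.298
apply F[21]=+10.000 → step 22: x=-0.739, v=-1.704, θ₁=1.054, ω₁=4.387, θ₂=0.535, ω₂=1.288
apply F[22]=+10.000 → step 23: x=-0.771, v=-1.504, θ₁=1.143, ω₁=4.504, θ₂=0.561, ω₂=1.301
apply F[23]=+10.000 → step 24: x=-0.799, v=-1.290, θ₁=1.235, ω₁=4.643, θ₂=0.587, ω₂=1.345
apply F[24]=+10.000 → step 25: x=-0.822, v=-1.060, θ₁=1.329, ω₁=4.804, θ₂=0.615, ω₂=1.429
apply F[25]=+10.000 → step 26: x=-0.841, v=-0.810, θ₁=1.427, ω₁=4.990, θ₂=0.645, ω₂=1.564
apply F[26]=+10.000 → step 27: x=-0.855, v=-0.538, θ₁=1.529, ω₁=5.202, θ₂=0.678, ω₂=1.765
apply F[27]=+10.000 → step 28: x=-0.863, v=-0.241, θ₁=1.635, ω₁=5.446, θ₂=0.716, ω₂=2.050
apply F[28]=+10.000 → step 29: x=-0.864, v=0.088, θ₁=1.747, ω₁=5.725, θ₂=0.760, ω₂=2.440
apply F[29]=+10.000 → step 30: x=-0.859, v=0.452, θ₁=1.865, ω₁=6.045, θ₂=0.814, ω₂=2.967
apply F[30]=+10.000 → step 31: x=-0.846, v=0.857, θ₁=1.989, ω₁=6.412, θ₂=0.880, ω₂=3.672
apply F[31]=+10.000 → step 32: x=-0.824, v=1.311, θ₁=2.121, ω₁=6.828, θ₂=0.963, ω₂=4.616
apply F[32]=+10.000 → step 33: x=-0.793, v=1.819, θ₁=2.263, ω₁=7.287, θ₂=1.067, ω₂=5.880
apply F[33]=-10.000 → step 34: x=-0.754, v=2.108, θ₁=2.410, ω₁=7.426, θ₂=1.206, ω₂=8.098

Answer: x=-0.754, v=2.108, θ₁=2.410, ω₁=7.426, θ₂=1.206, ω₂=8.098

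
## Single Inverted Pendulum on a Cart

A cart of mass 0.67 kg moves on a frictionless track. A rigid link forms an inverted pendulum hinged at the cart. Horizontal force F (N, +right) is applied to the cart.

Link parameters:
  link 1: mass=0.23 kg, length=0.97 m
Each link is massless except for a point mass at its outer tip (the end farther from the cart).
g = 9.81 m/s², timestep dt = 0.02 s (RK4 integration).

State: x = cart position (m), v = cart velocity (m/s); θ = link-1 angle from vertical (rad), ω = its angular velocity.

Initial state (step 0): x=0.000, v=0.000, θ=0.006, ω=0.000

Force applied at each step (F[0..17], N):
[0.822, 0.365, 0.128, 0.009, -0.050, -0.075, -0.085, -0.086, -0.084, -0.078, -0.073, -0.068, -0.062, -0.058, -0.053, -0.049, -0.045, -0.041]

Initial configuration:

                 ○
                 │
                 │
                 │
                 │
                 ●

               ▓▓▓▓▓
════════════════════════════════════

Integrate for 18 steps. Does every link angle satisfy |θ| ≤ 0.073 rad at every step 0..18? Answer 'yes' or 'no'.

apply F[0]=+0.822 → step 1: x=0.000, v=0.024, θ=0.006, ω=-0.024
apply F[1]=+0.365 → step 2: x=0.001, v=0.035, θ=0.005, ω=-0.033
apply F[2]=+0.128 → step 3: x=0.002, v=0.038, θ=0.004, ω=-0.036
apply F[3]=+0.009 → step 4: x=0.002, v=0.038, θ=0.004, ω=-0.035
apply F[4]=-0.050 → step 5: x=0.003, v=0.036, θ=0.003, ω=-0.033
apply F[5]=-0.075 → step 6: x=0.004, v=0.034, θ=0.002, ω=-0.030
apply F[6]=-0.085 → step 7: x=0.004, v=0.031, θ=0.002, ω=-0.026
apply F[7]=-0.086 → step 8: x=0.005, v=0.029, θ=0.001, ω=-0.023
apply F[8]=-0.084 → step 9: x=0.006, v=0.026, θ=0.001, ω=-0.020
apply F[9]=-0.078 → step 10: x=0.006, v=0.024, θ=0.001, ω=-0.018
apply F[10]=-0.073 → step 11: x=0.007, v=0.021, θ=0.000, ω=-0.015
apply F[11]=-0.068 → step 12: x=0.007, v=0.019, θ=-0.000, ω=-0.013
apply F[12]=-0.062 → step 13: x=0.007, v=0.018, θ=-0.000, ω=-0.011
apply F[13]=-0.058 → step 14: x=0.008, v=0.016, θ=-0.000, ω=-0.010
apply F[14]=-0.053 → step 15: x=0.008, v=0.014, θ=-0.001, ω=-0.008
apply F[15]=-0.049 → step 16: x=0.008, v=0.013, θ=-0.001, ω=-0.007
apply F[16]=-0.045 → step 17: x=0.008, v=0.012, θ=-0.001, ω=-0.006
apply F[17]=-0.041 → step 18: x=0.009, v=0.010, θ=-0.001, ω=-0.005
Max |angle| over trajectory = 0.006 rad; bound = 0.073 → within bound.

Answer: yes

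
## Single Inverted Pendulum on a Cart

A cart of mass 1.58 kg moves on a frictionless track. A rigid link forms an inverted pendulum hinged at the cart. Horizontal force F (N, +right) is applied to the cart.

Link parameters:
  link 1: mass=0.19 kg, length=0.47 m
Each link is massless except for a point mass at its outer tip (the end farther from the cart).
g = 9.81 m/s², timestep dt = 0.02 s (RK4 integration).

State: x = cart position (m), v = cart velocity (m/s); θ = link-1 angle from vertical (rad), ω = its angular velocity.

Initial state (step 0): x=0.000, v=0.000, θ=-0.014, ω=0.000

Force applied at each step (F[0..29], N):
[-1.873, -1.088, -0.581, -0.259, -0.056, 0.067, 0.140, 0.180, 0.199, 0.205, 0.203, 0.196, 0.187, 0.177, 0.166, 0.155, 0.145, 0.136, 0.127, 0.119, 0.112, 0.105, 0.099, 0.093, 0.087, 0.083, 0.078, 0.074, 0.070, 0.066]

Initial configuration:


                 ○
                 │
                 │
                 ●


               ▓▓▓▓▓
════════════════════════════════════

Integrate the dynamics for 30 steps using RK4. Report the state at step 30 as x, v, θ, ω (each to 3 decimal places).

Answer: x=-0.015, v=-0.007, θ=0.003, ω=-0.002

Derivation:
apply F[0]=-1.873 → step 1: x=-0.000, v=-0.023, θ=-0.014, ω=0.044
apply F[1]=-1.088 → step 2: x=-0.001, v=-0.037, θ=-0.012, ω=0.067
apply F[2]=-0.581 → step 3: x=-0.002, v=-0.044, θ=-0.011, ω=0.077
apply F[3]=-0.259 → step 4: x=-0.003, v=-0.047, θ=-0.009, ω=0.080
apply F[4]=-0.056 → step 5: x=-0.003, v=-0.047, θ=-0.008, ω=0.077
apply F[5]=+0.067 → step 6: x=-0.004, v=-0.046, θ=-0.006, ω=0.072
apply F[6]=+0.140 → step 7: x=-0.005, v=-0.045, θ=-0.005, ω=0.065
apply F[7]=+0.180 → step 8: x=-0.006, v=-0.042, θ=-0.004, ω=0.058
apply F[8]=+0.199 → step 9: x=-0.007, v=-0.040, θ=-0.003, ω=0.052
apply F[9]=+0.205 → step 10: x=-0.008, v=-0.037, θ=-0.002, ω=0.045
apply F[10]=+0.203 → step 11: x=-0.009, v=-0.034, θ=-0.001, ω=0.039
apply F[11]=+0.196 → step 12: x=-0.009, v=-0.032, θ=-0.000, ω=0.034
apply F[12]=+0.187 → step 13: x=-0.010, v=-0.029, θ=0.000, ω=0.029
apply F[13]=+0.177 → step 14: x=-0.010, v=-0.027, θ=0.001, ω=0.024
apply F[14]=+0.166 → step 15: x=-0.011, v=-0.025, θ=0.001, ω=0.020
apply F[15]=+0.155 → step 16: x=-0.011, v=-0.023, θ=0.002, ω=0.017
apply F[16]=+0.145 → step 17: x=-0.012, v=-0.021, θ=0.002, ω=0.014
apply F[17]=+0.136 → step 18: x=-0.012, v=-0.020, θ=0.002, ω=0.011
apply F[18]=+0.127 → step 19: x=-0.013, v=-0.018, θ=0.003, ω=0.009
apply F[19]=+0.119 → step 20: x=-0.013, v=-0.017, θ=0.003, ω=0.007
apply F[20]=+0.112 → step 21: x=-0.013, v=-0.015, θ=0.003, ω=0.005
apply F[21]=+0.105 → step 22: x=-0.014, v=-0.014, θ=0.003, ω=0.004
apply F[22]=+0.099 → step 23: x=-0.014, v=-0.013, θ=0.003, ω=0.003
apply F[23]=+0.093 → step 24: x=-0.014, v=-0.012, θ=0.003, ω=0.001
apply F[24]=+0.087 → step 25: x=-0.014, v=-0.011, θ=0.003, ω=0.001
apply F[25]=+0.083 → step 26: x=-0.015, v=-0.010, θ=0.003, ω=-0.000
apply F[26]=+0.078 → step 27: x=-0.015, v=-0.009, θ=0.003, ω=-0.001
apply F[27]=+0.074 → step 28: x=-0.015, v=-0.008, θ=0.003, ω=-0.001
apply F[28]=+0.070 → step 29: x=-0.015, v=-0.007, θ=0.003, ω=-0.002
apply F[29]=+0.066 → step 30: x=-0.015, v=-0.007, θ=0.003, ω=-0.002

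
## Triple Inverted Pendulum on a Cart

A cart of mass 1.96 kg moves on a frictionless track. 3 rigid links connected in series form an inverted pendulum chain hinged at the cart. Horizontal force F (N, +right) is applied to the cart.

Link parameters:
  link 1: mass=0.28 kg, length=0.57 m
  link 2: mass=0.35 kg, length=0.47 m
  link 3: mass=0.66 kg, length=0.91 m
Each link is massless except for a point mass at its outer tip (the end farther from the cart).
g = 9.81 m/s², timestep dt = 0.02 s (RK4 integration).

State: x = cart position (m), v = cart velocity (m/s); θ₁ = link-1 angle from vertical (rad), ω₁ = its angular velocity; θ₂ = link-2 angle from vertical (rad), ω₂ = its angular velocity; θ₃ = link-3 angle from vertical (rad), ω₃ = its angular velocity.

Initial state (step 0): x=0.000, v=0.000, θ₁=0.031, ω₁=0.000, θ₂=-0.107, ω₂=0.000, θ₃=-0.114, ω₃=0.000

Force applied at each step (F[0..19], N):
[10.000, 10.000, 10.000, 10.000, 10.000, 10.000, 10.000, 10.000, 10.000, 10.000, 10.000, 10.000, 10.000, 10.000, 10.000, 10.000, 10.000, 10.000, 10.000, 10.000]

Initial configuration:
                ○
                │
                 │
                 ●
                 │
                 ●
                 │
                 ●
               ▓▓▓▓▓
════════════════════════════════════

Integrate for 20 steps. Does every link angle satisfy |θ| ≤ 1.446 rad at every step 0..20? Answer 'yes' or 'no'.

Answer: yes

Derivation:
apply F[0]=+10.000 → step 1: x=0.001, v=0.098, θ₁=0.031, ω₁=-0.000, θ₂=-0.109, ω₂=-0.248, θ₃=-0.114, ω₃=-0.004
apply F[1]=+10.000 → step 2: x=0.004, v=0.197, θ₁=0.031, ω₁=0.003, θ₂=-0.117, ω₂=-0.506, θ₃=-0.114, ω₃=-0.004
apply F[2]=+10.000 → step 3: x=0.009, v=0.295, θ₁=0.031, ω₁=0.014, θ₂=-0.130, ω₂=-0.784, θ₃=-0.114, ω₃=0.001
apply F[3]=+10.000 → step 4: x=0.016, v=0.393, θ₁=0.032, ω₁=0.035, θ₂=-0.149, ω₂=-1.090, θ₃=-0.114, ω₃=0.014
apply F[4]=+10.000 → step 5: x=0.025, v=0.492, θ₁=0.033, ω₁=0.065, θ₂=-0.174, ω₂=-1.430, θ₃=-0.114, ω₃=0.037
apply F[5]=+10.000 → step 6: x=0.035, v=0.591, θ₁=0.034, ω₁=0.103, θ₂=-0.206, ω₂=-1.803, θ₃=-0.112, ω₃=0.072
apply F[6]=+10.000 → step 7: x=0.048, v=0.689, θ₁=0.037, ω₁=0.141, θ₂=-0.246, ω₂=-2.201, θ₃=-0.111, ω₃=0.115
apply F[7]=+10.000 → step 8: x=0.063, v=0.789, θ₁=0.040, ω₁=0.169, θ₂=-0.294, ω₂=-2.608, θ₃=-0.108, ω₃=0.165
apply F[8]=+10.000 → step 9: x=0.080, v=0.888, θ₁=0.043, ω₁=0.172, θ₂=-0.350, ω₂=-3.005, θ₃=-0.104, ω₃=0.214
apply F[9]=+10.000 → step 10: x=0.098, v=0.988, θ₁=0.047, ω₁=0.140, θ₂=-0.414, ω₂=-3.373, θ₃=-0.099, ω₃=0.256
apply F[10]=+10.000 → step 11: x=0.119, v=1.088, θ₁=0.049, ω₁=0.066, θ₂=-0.485, ω₂=-3.702, θ₃=-0.094, ω₃=0.287
apply F[11]=+10.000 → step 12: x=0.142, v=1.188, θ₁=0.049, ω₁=-0.052, θ₂=-0.562, ω₂=-3.993, θ₃=-0.088, ω₃=0.303
apply F[12]=+10.000 → step 13: x=0.167, v=1.289, θ₁=0.046, ω₁=-0.214, θ₂=-0.644, ω₂=-4.248, θ₃=-0.082, ω₃=0.302
apply F[13]=+10.000 → step 14: x=0.194, v=1.390, θ₁=0.040, ω₁=-0.417, θ₂=-0.732, ω₂=-4.475, θ₃=-0.076, ω₃=0.284
apply F[14]=+10.000 → step 15: x=0.222, v=1.491, θ₁=0.029, ω₁=-0.660, θ₂=-0.823, ω₂=-4.678, θ₃=-0.071, ω₃=0.249
apply F[15]=+10.000 → step 16: x=0.253, v=1.593, θ₁=0.013, ω₁=-0.943, θ₂=-0.919, ω₂=-4.863, θ₃=-0.066, ω₃=0.198
apply F[16]=+10.000 → step 17: x=0.286, v=1.695, θ₁=-0.009, ω₁=-1.265, θ₂=-1.018, ω₂=-5.031, θ₃=-0.063, ω₃=0.129
apply F[17]=+10.000 → step 18: x=0.321, v=1.797, θ₁=-0.037, ω₁=-1.625, θ₂=-1.120, ω₂=-5.181, θ₃=-0.061, ω₃=0.044
apply F[18]=+10.000 → step 19: x=0.358, v=1.900, θ₁=-0.074, ω₁=-2.026, θ₂=-1.225, ω₂=-5.309, θ₃=-0.061, ω₃=-0.056
apply F[19]=+10.000 → step 20: x=0.397, v=2.003, θ₁=-0.119, ω₁=-2.464, θ₂=-1.332, ω₂=-5.407, θ₃=-0.063, ω₃=-0.171
Max |angle| over trajectory = 1.332 rad; bound = 1.446 → within bound.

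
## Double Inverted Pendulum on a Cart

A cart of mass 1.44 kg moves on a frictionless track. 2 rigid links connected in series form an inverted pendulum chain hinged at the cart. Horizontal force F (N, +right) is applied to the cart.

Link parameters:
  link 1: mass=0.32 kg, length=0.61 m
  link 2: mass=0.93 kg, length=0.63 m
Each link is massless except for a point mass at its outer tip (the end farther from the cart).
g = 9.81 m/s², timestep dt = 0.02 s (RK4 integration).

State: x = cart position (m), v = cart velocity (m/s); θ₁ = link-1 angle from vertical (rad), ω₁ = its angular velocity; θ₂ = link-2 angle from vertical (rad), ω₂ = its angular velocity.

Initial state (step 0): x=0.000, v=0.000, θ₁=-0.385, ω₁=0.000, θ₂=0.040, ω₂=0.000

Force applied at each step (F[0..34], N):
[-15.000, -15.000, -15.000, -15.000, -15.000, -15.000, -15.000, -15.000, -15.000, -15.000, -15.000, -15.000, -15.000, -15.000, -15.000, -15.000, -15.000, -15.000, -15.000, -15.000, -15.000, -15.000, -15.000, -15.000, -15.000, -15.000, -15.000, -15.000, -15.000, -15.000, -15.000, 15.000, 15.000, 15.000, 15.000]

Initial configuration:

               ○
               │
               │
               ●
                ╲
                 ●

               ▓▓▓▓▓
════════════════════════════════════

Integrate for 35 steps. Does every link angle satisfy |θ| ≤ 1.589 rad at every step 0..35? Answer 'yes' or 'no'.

Answer: no

Derivation:
apply F[0]=-15.000 → step 1: x=-0.002, v=-0.156, θ₁=-0.387, ω₁=-0.171, θ₂=0.044, ω₂=0.411
apply F[1]=-15.000 → step 2: x=-0.006, v=-0.313, θ₁=-0.392, ω₁=-0.337, θ₂=0.056, ω₂=0.820
apply F[2]=-15.000 → step 3: x=-0.014, v=-0.472, θ₁=-0.400, ω₁=-0.491, θ₂=0.077, ω₂=1.226
apply F[3]=-15.000 → step 4: x=-0.025, v=-0.635, θ₁=-0.411, ω₁=-0.628, θ₂=0.105, ω₂=1.623
apply F[4]=-15.000 → step 5: x=-0.040, v=-0.800, θ₁=-0.425, ω₁=-0.738, θ₂=0.142, ω₂=2.010
apply F[5]=-15.000 → step 6: x=-0.057, v=-0.970, θ₁=-0.441, ω₁=-0.815, θ₂=0.186, ω₂=2.381
apply F[6]=-15.000 → step 7: x=-0.078, v=-1.143, θ₁=-0.457, ω₁=-0.852, θ₂=0.237, ω₂=2.734
apply F[7]=-15.000 → step 8: x=-0.103, v=-1.320, θ₁=-0.474, ω₁=-0.844, θ₂=0.295, ω₂=3.072
apply F[8]=-15.000 → step 9: x=-0.131, v=-1.499, θ₁=-0.491, ω₁=-0.787, θ₂=0.360, ω₂=3.394
apply F[9]=-15.000 → step 10: x=-0.163, v=-1.680, θ₁=-0.506, ω₁=-0.678, θ₂=0.431, ω₂=3.706
apply F[10]=-15.000 → step 11: x=-0.198, v=-1.863, θ₁=-0.518, ω₁=-0.515, θ₂=0.508, ω₂=4.012
apply F[11]=-15.000 → step 12: x=-0.237, v=-2.047, θ₁=-0.526, ω₁=-0.292, θ₂=0.591, ω₂=4.318
apply F[12]=-15.000 → step 13: x=-0.280, v=-2.232, θ₁=-0.529, ω₁=-0.005, θ₂=0.681, ω₂=4.628
apply F[13]=-15.000 → step 14: x=-0.327, v=-2.417, θ₁=-0.525, ω₁=0.354, θ₂=0.776, ω₂=4.946
apply F[14]=-15.000 → step 15: x=-0.377, v=-2.602, θ₁=-0.514, ω₁=0.792, θ₂=0.878, ω₂=5.274
apply F[15]=-15.000 → step 16: x=-0.431, v=-2.787, θ₁=-0.493, ω₁=1.319, θ₂=0.987, ω₂=5.610
apply F[16]=-15.000 → step 17: x=-0.488, v=-2.974, θ₁=-0.461, ω₁=1.943, θ₂=1.103, ω₂=5.948
apply F[17]=-15.000 → step 18: x=-0.550, v=-3.163, θ₁=-0.415, ω₁=2.669, θ₂=1.225, ω₂=6.272
apply F[18]=-15.000 → step 19: x=-0.615, v=-3.356, θ₁=-0.353, ω₁=3.493, θ₂=1.354, ω₂=6.556
apply F[19]=-15.000 → step 20: x=-0.684, v=-3.555, θ₁=-0.274, ω₁=4.403, θ₂=1.487, ω₂=6.758
apply F[20]=-15.000 → step 21: x=-0.757, v=-3.761, θ₁=-0.177, ω₁=5.364, θ₂=1.623, ω₂=6.817
apply F[21]=-15.000 → step 22: x=-0.835, v=-3.972, θ₁=-0.060, ω₁=6.322, θ₂=1.758, ω₂=6.662
apply F[22]=-15.000 → step 23: x=-0.916, v=-4.180, θ₁=0.076, ω₁=7.207, θ₂=1.888, ω₂=6.228
apply F[23]=-15.000 → step 24: x=-1.002, v=-4.371, θ₁=0.227, ω₁=7.955, θ₂=2.005, ω₂=5.479
apply F[24]=-15.000 → step 25: x=-1.091, v=-4.534, θ₁=0.393, ω₁=8.543, θ₂=2.105, ω₂=4.434
apply F[25]=-15.000 → step 26: x=-1.183, v=-4.658, θ₁=0.568, ω₁=9.004, θ₂=2.181, ω₂=3.145
apply F[26]=-15.000 → step 27: x=-1.277, v=-4.740, θ₁=0.753, ω₁=9.427, θ₂=2.229, ω₂=1.667
apply F[27]=-15.000 → step 28: x=-1.372, v=-4.771, θ₁=0.946, ω₁=9.945, θ₂=2.246, ω₂=0.009
apply F[28]=-15.000 → step 29: x=-1.467, v=-4.727, θ₁=1.152, ω₁=10.754, θ₂=2.228, ω₂=-1.910
apply F[29]=-15.000 → step 30: x=-1.560, v=-4.529, θ₁=1.380, ω₁=12.195, θ₂=2.167, ω₂=-4.329
apply F[30]=-15.000 → step 31: x=-1.646, v=-3.893, θ₁=1.648, ω₁=14.839, θ₂=2.049, ω₂=-7.599
apply F[31]=+15.000 → step 32: x=-1.706, v=-2.025, θ₁=1.974, ω₁=17.254, θ₂=1.873, ω₂=-9.203
apply F[32]=+15.000 → step 33: x=-1.728, v=-0.377, θ₁=2.309, ω₁=15.882, θ₂=1.723, ω₂=-5.268
apply F[33]=+15.000 → step 34: x=-1.727, v=0.414, θ₁=2.611, ω₁=14.518, θ₂=1.663, ω₂=-0.783
apply F[34]=+15.000 → step 35: x=-1.714, v=0.873, θ₁=2.894, ω₁=13.807, θ₂=1.689, ω₂=3.332
Max |angle| over trajectory = 2.894 rad; bound = 1.589 → exceeded.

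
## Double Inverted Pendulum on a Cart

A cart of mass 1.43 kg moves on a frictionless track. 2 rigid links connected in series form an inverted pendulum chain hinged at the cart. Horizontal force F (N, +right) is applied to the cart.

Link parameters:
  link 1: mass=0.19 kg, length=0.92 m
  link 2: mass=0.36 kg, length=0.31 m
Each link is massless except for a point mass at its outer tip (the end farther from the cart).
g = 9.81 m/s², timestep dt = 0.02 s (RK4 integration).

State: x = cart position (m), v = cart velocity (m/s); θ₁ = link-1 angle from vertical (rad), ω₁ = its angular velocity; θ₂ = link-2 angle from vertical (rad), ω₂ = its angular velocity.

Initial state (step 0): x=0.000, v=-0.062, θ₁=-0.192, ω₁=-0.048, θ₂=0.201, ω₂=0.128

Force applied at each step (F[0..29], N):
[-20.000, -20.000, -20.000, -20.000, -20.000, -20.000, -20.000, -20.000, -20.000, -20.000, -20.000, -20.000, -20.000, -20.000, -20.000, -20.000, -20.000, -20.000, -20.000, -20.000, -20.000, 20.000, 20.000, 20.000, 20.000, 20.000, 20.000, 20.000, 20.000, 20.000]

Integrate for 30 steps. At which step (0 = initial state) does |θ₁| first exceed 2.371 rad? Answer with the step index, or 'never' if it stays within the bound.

apply F[0]=-20.000 → step 1: x=-0.004, v=-0.328, θ₁=-0.192, ω₁=0.057, θ₂=0.210, ω₂=0.810
apply F[1]=-20.000 → step 2: x=-0.013, v=-0.594, θ₁=-0.190, ω₁=0.165, θ₂=0.233, ω₂=1.492
apply F[2]=-20.000 → step 3: x=-0.028, v=-0.862, θ₁=-0.185, ω₁=0.282, θ₂=0.270, ω₂=2.169
apply F[3]=-20.000 → step 4: x=-0.048, v=-1.131, θ₁=-0.178, ω₁=0.414, θ₂=0.320, ω₂=2.832
apply F[4]=-20.000 → step 5: x=-0.073, v=-1.401, θ₁=-0.169, ω₁=0.567, θ₂=0.383, ω₂=3.467
apply F[5]=-20.000 → step 6: x=-0.104, v=-1.674, θ₁=-0.155, ω₁=0.751, θ₂=0.458, ω₂=4.059
apply F[6]=-20.000 → step 7: x=-0.140, v=-1.948, θ₁=-0.138, ω₁=0.971, θ₂=0.545, ω₂=4.592
apply F[7]=-20.000 → step 8: x=-0.182, v=-2.224, θ₁=-0.116, ω₁=1.233, θ₂=0.642, ω₂=5.053
apply F[8]=-20.000 → step 9: x=-0.229, v=-2.502, θ₁=-0.089, ω₁=1.540, θ₂=0.747, ω₂=5.427
apply F[9]=-20.000 → step 10: x=-0.282, v=-2.780, θ₁=-0.054, ω₁=1.893, θ₂=0.858, ω₂=5.700
apply F[10]=-20.000 → step 11: x=-0.340, v=-3.060, θ₁=-0.013, ω₁=2.289, θ₂=0.974, ω₂=5.856
apply F[11]=-20.000 → step 12: x=-0.404, v=-3.339, θ₁=0.037, ω₁=2.724, θ₂=1.091, ω₂=5.869
apply F[12]=-20.000 → step 13: x=-0.474, v=-3.619, θ₁=0.096, ω₁=3.188, θ₂=1.207, ω₂=5.711
apply F[13]=-20.000 → step 14: x=-0.549, v=-3.896, θ₁=0.165, ω₁=3.672, θ₂=1.318, ω₂=5.343
apply F[14]=-20.000 → step 15: x=-0.629, v=-4.170, θ₁=0.243, ω₁=4.164, θ₂=1.419, ω₂=4.726
apply F[15]=-20.000 → step 16: x=-0.716, v=-4.438, θ₁=0.332, ω₁=4.656, θ₂=1.505, ω₂=3.820
apply F[16]=-20.000 → step 17: x=-0.807, v=-4.697, θ₁=0.430, ω₁=5.148, θ₂=1.570, ω₂=2.588
apply F[17]=-20.000 → step 18: x=-0.903, v=-4.943, θ₁=0.538, ω₁=5.656, θ₂=1.607, ω₂=0.984
apply F[18]=-20.000 → step 19: x=-1.005, v=-5.166, θ₁=0.656, ω₁=6.217, θ₂=1.607, ω₂=-1.064
apply F[19]=-20.000 → step 20: x=-1.110, v=-5.351, θ₁=0.787, ω₁=6.906, θ₂=1.560, ω₂=-3.704
apply F[20]=-20.000 → step 21: x=-1.218, v=-5.450, θ₁=0.934, ω₁=7.817, θ₂=1.453, ω₂=-7.135
apply F[21]=+20.000 → step 22: x=-1.322, v=-4.926, θ₁=1.095, ω₁=8.284, θ₂=1.285, ω₂=-9.481
apply F[22]=+20.000 → step 23: x=-1.414, v=-4.296, θ₁=1.262, ω₁=8.243, θ₂=1.090, ω₂=-9.569
apply F[23]=+20.000 → step 24: x=-1.494, v=-3.744, θ₁=1.422, ω₁=7.759, θ₂=0.918, ω₂=-7.386
apply F[24]=+20.000 → step 25: x=-1.565, v=-3.299, θ₁=1.573, ω₁=7.416, θ₂=0.795, ω₂=-4.999
apply F[25]=+20.000 → step 26: x=-1.627, v=-2.903, θ₁=1.720, ω₁=7.304, θ₂=0.717, ω₂=-2.795
apply F[26]=+20.000 → step 27: x=-1.681, v=-2.523, θ₁=1.867, ω₁=7.368, θ₂=0.683, ω₂=-0.580
apply F[27]=+20.000 → step 28: x=-1.728, v=-2.145, θ₁=2.016, ω₁=7.546, θ₂=0.695, ω₂=1.847
apply F[28]=+20.000 → step 29: x=-1.767, v=-1.764, θ₁=2.169, ω₁=7.767, θ₂=0.759, ω₂=4.621
apply F[29]=+20.000 → step 30: x=-1.798, v=-1.382, θ₁=2.326, ω₁=7.926, θ₂=0.883, ω₂=7.799
max |θ₁| = 2.326 ≤ 2.371 over all 31 states.

Answer: never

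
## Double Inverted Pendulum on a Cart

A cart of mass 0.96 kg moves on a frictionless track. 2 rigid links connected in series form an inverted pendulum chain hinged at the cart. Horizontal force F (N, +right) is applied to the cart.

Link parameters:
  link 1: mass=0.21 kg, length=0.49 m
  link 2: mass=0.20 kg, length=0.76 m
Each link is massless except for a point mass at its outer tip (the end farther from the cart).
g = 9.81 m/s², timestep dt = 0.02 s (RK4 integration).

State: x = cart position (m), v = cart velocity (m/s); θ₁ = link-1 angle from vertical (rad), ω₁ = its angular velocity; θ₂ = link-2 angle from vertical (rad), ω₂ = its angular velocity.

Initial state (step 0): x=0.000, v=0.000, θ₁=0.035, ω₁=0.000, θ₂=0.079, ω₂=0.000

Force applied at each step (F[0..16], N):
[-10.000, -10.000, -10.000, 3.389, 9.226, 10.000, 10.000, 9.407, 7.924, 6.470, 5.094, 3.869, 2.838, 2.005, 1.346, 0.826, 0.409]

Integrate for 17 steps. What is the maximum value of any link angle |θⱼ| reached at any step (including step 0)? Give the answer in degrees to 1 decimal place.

Answer: 8.4°

Derivation:
apply F[0]=-10.000 → step 1: x=-0.002, v=-0.211, θ₁=0.039, ω₁=0.430, θ₂=0.079, ω₂=0.021
apply F[1]=-10.000 → step 2: x=-0.008, v=-0.423, θ₁=0.052, ω₁=0.868, θ₂=0.080, ω₂=0.037
apply F[2]=-10.000 → step 3: x=-0.019, v=-0.636, θ₁=0.074, ω₁=1.320, θ₂=0.081, ω₂=0.045
apply F[3]=+3.389 → step 4: x=-0.031, v=-0.572, θ₁=0.100, ω₁=1.228, θ₂=0.082, ω₂=0.042
apply F[4]=+9.226 → step 5: x=-0.041, v=-0.390, θ₁=0.121, ω₁=0.913, θ₂=0.082, ω₂=0.027
apply F[5]=+10.000 → step 6: x=-0.047, v=-0.193, θ₁=0.136, ω₁=0.586, θ₂=0.082, ω₂=0.001
apply F[6]=+10.000 → step 7: x=-0.048, v=0.002, θ₁=0.144, ω₁=0.272, θ₂=0.082, ω₂=-0.032
apply F[7]=+9.407 → step 8: x=-0.047, v=0.185, θ₁=0.147, ω₁=-0.010, θ₂=0.081, ω₂=-0.068
apply F[8]=+7.924 → step 9: x=-0.041, v=0.336, θ₁=0.145, ω₁=-0.231, θ₂=0.079, ω₂=-0.104
apply F[9]=+6.470 → step 10: x=-0.033, v=0.458, θ₁=0.138, ω₁=-0.395, θ₂=0.077, ω₂=-0.139
apply F[10]=+5.094 → step 11: x=-0.023, v=0.553, θ₁=0.129, ω₁=-0.509, θ₂=0.074, ω₂=-0.169
apply F[11]=+3.869 → step 12: x=-0.012, v=0.623, θ₁=0.118, ω₁=-0.582, θ₂=0.070, ω₂=-0.196
apply F[12]=+2.838 → step 13: x=0.001, v=0.673, θ₁=0.106, ω₁=-0.621, θ₂=0.066, ω₂=-0.218
apply F[13]=+2.005 → step 14: x=0.015, v=0.706, θ₁=0.094, ω₁=-0.635, θ₂=0.062, ω₂=-0.236
apply F[14]=+1.346 → step 15: x=0.029, v=0.727, θ₁=0.081, ω₁=-0.632, θ₂=0.057, ω₂=-0.250
apply F[15]=+0.826 → step 16: x=0.044, v=0.738, θ₁=0.069, ω₁=-0.616, θ₂=0.052, ω₂=-0.261
apply F[16]=+0.409 → step 17: x=0.059, v=0.741, θ₁=0.057, ω₁=-0.593, θ₂=0.046, ω₂=-0.267
Max |angle| over trajectory = 0.147 rad = 8.4°.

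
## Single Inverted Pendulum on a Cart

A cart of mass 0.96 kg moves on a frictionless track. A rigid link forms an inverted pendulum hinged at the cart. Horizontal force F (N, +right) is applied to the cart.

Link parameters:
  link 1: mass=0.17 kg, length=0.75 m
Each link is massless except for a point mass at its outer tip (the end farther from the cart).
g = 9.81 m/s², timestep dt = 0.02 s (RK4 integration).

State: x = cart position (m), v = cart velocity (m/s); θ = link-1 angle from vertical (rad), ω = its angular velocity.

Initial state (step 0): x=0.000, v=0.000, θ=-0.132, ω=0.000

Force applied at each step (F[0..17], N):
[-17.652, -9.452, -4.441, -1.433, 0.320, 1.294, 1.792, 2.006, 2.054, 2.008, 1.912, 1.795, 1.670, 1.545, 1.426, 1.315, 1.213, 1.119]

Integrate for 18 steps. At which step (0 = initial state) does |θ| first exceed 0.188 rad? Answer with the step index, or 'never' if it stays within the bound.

Answer: never

Derivation:
apply F[0]=-17.652 → step 1: x=-0.004, v=-0.362, θ=-0.128, ω=0.445
apply F[1]=-9.452 → step 2: x=-0.013, v=-0.555, θ=-0.116, ω=0.667
apply F[2]=-4.441 → step 3: x=-0.025, v=-0.643, θ=-0.102, ω=0.756
apply F[3]=-1.433 → step 4: x=-0.038, v=-0.670, θ=-0.087, ω=0.767
apply F[4]=+0.320 → step 5: x=-0.051, v=-0.661, θ=-0.072, ω=0.734
apply F[5]=+1.294 → step 6: x=-0.064, v=-0.632, θ=-0.058, ω=0.678
apply F[6]=+1.792 → step 7: x=-0.076, v=-0.592, θ=-0.045, ω=0.613
apply F[7]=+2.006 → step 8: x=-0.088, v=-0.549, θ=-0.033, ω=0.545
apply F[8]=+2.054 → step 9: x=-0.098, v=-0.506, θ=-0.023, ω=0.480
apply F[9]=+2.008 → step 10: x=-0.108, v=-0.463, θ=-0.014, ω=0.418
apply F[10]=+1.912 → step 11: x=-0.117, v=-0.423, θ=-0.006, ω=0.362
apply F[11]=+1.795 → step 12: x=-0.125, v=-0.385, θ=0.000, ω=0.311
apply F[12]=+1.670 → step 13: x=-0.132, v=-0.351, θ=0.006, ω=0.266
apply F[13]=+1.545 → step 14: x=-0.139, v=-0.319, θ=0.011, ω=0.225
apply F[14]=+1.426 → step 15: x=-0.145, v=-0.290, θ=0.015, ω=0.190
apply F[15]=+1.315 → step 16: x=-0.151, v=-0.263, θ=0.019, ω=0.159
apply F[16]=+1.213 → step 17: x=-0.156, v=-0.238, θ=0.022, ω=0.131
apply F[17]=+1.119 → step 18: x=-0.160, v=-0.216, θ=0.024, ω=0.107
max |θ| = 0.132 ≤ 0.188 over all 19 states.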